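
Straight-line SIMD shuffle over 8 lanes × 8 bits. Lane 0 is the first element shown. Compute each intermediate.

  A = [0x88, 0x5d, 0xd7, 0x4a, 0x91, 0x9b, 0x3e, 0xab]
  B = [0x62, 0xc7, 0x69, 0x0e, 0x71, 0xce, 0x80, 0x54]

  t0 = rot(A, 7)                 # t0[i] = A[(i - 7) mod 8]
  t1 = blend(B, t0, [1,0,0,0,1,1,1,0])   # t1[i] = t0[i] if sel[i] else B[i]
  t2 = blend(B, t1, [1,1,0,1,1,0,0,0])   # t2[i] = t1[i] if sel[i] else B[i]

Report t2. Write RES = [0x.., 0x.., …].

RES = [0x5d, 0xc7, 0x69, 0x0e, 0x9b, 0xce, 0x80, 0x54]

t0 = [0x5d, 0xd7, 0x4a, 0x91, 0x9b, 0x3e, 0xab, 0x88]
t1 = [0x5d, 0xc7, 0x69, 0x0e, 0x9b, 0x3e, 0xab, 0x54]
t2 = [0x5d, 0xc7, 0x69, 0x0e, 0x9b, 0xce, 0x80, 0x54]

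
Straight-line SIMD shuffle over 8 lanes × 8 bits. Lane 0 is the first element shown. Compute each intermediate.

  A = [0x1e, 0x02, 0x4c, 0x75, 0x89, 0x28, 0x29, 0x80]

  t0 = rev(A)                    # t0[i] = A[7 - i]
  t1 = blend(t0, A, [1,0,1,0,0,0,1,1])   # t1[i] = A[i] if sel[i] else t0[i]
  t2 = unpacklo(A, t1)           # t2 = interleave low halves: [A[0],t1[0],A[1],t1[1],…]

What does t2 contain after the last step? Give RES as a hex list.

RES = [ 0x1e  0x1e  0x02  0x29  0x4c  0x4c  0x75  0x89 ]

→ t0 |80|29|28|89|75|4c|02|1e|
→ t1 |1e|29|4c|89|75|4c|29|80|
→ t2 |1e|1e|02|29|4c|4c|75|89|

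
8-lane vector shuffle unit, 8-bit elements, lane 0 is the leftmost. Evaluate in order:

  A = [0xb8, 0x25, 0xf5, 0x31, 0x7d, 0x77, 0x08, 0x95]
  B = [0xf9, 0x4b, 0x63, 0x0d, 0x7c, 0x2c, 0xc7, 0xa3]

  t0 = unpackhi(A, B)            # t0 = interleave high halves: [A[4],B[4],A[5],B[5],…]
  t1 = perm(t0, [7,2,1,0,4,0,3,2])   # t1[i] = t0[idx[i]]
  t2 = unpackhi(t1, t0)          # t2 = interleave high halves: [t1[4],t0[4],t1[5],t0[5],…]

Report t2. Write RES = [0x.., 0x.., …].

t0 = [0x7d, 0x7c, 0x77, 0x2c, 0x08, 0xc7, 0x95, 0xa3]
t1 = [0xa3, 0x77, 0x7c, 0x7d, 0x08, 0x7d, 0x2c, 0x77]
t2 = [0x08, 0x08, 0x7d, 0xc7, 0x2c, 0x95, 0x77, 0xa3]

RES = [ 0x08  0x08  0x7d  0xc7  0x2c  0x95  0x77  0xa3 ]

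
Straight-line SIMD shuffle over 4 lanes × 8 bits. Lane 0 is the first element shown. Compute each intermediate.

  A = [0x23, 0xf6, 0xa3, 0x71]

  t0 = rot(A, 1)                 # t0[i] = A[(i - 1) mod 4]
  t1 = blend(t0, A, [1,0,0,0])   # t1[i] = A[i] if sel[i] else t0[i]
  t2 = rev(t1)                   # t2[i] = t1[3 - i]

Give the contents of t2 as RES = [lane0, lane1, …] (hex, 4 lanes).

RES = [0xa3, 0xf6, 0x23, 0x23]

  t0: 71 23 f6 a3
  t1: 23 23 f6 a3
  t2: a3 f6 23 23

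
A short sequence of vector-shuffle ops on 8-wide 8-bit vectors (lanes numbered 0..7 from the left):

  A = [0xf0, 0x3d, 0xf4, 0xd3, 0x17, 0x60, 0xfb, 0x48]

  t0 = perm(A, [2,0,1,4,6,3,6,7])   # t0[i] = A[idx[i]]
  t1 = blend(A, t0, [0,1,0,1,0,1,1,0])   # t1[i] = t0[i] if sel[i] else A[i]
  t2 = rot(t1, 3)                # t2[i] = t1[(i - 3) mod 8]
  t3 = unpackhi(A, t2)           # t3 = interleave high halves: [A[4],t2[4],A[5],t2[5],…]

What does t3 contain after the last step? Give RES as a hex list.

→ t0 |f4|f0|3d|17|fb|d3|fb|48|
→ t1 |f0|f0|f4|17|17|d3|fb|48|
→ t2 |d3|fb|48|f0|f0|f4|17|17|
→ t3 |17|f0|60|f4|fb|17|48|17|

RES = [ 0x17  0xf0  0x60  0xf4  0xfb  0x17  0x48  0x17 ]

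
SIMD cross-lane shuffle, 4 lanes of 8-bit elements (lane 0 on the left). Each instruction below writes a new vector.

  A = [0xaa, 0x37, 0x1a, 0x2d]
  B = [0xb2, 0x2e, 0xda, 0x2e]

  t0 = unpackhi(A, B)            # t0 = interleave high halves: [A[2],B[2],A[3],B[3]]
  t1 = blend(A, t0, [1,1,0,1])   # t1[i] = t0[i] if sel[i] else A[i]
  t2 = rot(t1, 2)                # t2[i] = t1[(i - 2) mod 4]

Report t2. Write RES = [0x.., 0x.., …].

→ t0 |1a|da|2d|2e|
→ t1 |1a|da|1a|2e|
→ t2 |1a|2e|1a|da|

RES = [0x1a, 0x2e, 0x1a, 0xda]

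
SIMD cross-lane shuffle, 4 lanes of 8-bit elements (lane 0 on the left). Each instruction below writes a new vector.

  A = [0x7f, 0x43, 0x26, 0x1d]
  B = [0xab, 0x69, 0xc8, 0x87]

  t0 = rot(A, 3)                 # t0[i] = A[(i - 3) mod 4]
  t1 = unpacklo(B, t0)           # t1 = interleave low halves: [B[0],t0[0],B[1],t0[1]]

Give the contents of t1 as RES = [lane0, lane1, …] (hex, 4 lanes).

RES = [ 0xab  0x43  0x69  0x26 ]

→ t0 |43|26|1d|7f|
→ t1 |ab|43|69|26|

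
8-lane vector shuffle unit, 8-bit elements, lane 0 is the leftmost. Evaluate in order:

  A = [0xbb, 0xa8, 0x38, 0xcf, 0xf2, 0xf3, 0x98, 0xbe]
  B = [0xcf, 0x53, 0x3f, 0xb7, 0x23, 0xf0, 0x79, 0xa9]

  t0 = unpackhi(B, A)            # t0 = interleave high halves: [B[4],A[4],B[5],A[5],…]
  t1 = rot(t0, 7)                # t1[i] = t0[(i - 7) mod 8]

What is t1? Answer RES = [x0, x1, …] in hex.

RES = [0xf2, 0xf0, 0xf3, 0x79, 0x98, 0xa9, 0xbe, 0x23]

→ t0 |23|f2|f0|f3|79|98|a9|be|
→ t1 |f2|f0|f3|79|98|a9|be|23|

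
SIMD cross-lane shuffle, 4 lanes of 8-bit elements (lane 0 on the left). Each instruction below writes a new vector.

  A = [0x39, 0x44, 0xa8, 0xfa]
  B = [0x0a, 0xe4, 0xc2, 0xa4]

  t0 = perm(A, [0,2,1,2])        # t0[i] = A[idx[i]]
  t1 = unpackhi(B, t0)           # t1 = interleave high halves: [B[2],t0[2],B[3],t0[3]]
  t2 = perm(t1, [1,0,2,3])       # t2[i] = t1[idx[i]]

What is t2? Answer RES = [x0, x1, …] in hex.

→ t0 |39|a8|44|a8|
→ t1 |c2|44|a4|a8|
→ t2 |44|c2|a4|a8|

RES = [0x44, 0xc2, 0xa4, 0xa8]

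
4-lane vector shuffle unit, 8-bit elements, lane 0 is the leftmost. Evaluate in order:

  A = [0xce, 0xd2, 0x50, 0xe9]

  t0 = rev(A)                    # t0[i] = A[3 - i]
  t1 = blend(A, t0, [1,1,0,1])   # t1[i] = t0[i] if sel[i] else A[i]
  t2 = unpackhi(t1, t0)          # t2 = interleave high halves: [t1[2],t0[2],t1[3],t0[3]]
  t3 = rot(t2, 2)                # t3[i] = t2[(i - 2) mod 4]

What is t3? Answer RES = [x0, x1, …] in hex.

RES = [ 0xce  0xce  0x50  0xd2 ]

t0 = [0xe9, 0x50, 0xd2, 0xce]
t1 = [0xe9, 0x50, 0x50, 0xce]
t2 = [0x50, 0xd2, 0xce, 0xce]
t3 = [0xce, 0xce, 0x50, 0xd2]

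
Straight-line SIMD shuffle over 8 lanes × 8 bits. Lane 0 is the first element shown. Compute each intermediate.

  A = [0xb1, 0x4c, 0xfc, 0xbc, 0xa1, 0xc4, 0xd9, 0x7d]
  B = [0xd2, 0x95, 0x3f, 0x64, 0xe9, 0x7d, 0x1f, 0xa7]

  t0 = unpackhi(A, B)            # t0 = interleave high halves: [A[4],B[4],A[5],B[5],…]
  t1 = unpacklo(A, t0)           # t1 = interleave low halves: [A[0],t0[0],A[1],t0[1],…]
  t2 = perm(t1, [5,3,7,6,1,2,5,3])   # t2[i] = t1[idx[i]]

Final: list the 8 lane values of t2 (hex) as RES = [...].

RES = [ 0xc4  0xe9  0x7d  0xbc  0xa1  0x4c  0xc4  0xe9 ]

t0 = [0xa1, 0xe9, 0xc4, 0x7d, 0xd9, 0x1f, 0x7d, 0xa7]
t1 = [0xb1, 0xa1, 0x4c, 0xe9, 0xfc, 0xc4, 0xbc, 0x7d]
t2 = [0xc4, 0xe9, 0x7d, 0xbc, 0xa1, 0x4c, 0xc4, 0xe9]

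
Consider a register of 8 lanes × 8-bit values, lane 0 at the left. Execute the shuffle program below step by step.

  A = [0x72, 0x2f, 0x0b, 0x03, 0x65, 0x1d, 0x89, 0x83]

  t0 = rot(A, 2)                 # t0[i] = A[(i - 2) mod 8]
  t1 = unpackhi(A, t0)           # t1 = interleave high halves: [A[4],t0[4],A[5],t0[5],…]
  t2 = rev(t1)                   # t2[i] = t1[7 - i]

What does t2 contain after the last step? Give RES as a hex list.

RES = [ 0x1d  0x83  0x65  0x89  0x03  0x1d  0x0b  0x65 ]

t0 = [0x89, 0x83, 0x72, 0x2f, 0x0b, 0x03, 0x65, 0x1d]
t1 = [0x65, 0x0b, 0x1d, 0x03, 0x89, 0x65, 0x83, 0x1d]
t2 = [0x1d, 0x83, 0x65, 0x89, 0x03, 0x1d, 0x0b, 0x65]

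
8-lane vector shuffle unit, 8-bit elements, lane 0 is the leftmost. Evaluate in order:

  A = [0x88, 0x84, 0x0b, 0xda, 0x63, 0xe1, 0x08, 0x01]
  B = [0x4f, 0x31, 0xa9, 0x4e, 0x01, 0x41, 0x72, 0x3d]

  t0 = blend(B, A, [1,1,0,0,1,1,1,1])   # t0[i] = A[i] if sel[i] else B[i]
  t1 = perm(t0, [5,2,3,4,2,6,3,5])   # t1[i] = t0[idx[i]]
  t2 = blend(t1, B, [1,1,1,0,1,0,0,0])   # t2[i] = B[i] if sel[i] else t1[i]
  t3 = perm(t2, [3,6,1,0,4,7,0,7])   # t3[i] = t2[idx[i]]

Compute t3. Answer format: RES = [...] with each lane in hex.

RES = [ 0x63  0x4e  0x31  0x4f  0x01  0xe1  0x4f  0xe1 ]

  t0: 88 84 a9 4e 63 e1 08 01
  t1: e1 a9 4e 63 a9 08 4e e1
  t2: 4f 31 a9 63 01 08 4e e1
  t3: 63 4e 31 4f 01 e1 4f e1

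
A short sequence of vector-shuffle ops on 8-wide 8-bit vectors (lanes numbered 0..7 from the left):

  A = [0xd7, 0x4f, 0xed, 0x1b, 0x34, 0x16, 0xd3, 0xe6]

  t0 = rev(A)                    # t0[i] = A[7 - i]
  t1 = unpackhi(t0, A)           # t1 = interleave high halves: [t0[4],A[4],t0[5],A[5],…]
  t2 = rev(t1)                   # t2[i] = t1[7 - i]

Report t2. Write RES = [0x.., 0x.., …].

t0 = [0xe6, 0xd3, 0x16, 0x34, 0x1b, 0xed, 0x4f, 0xd7]
t1 = [0x1b, 0x34, 0xed, 0x16, 0x4f, 0xd3, 0xd7, 0xe6]
t2 = [0xe6, 0xd7, 0xd3, 0x4f, 0x16, 0xed, 0x34, 0x1b]

RES = [0xe6, 0xd7, 0xd3, 0x4f, 0x16, 0xed, 0x34, 0x1b]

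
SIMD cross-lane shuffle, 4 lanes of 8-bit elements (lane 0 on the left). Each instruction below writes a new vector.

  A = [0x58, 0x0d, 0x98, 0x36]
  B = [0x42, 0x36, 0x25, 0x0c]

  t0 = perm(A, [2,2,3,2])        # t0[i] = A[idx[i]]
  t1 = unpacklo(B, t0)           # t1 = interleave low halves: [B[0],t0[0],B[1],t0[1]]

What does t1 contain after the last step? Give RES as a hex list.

t0 = [0x98, 0x98, 0x36, 0x98]
t1 = [0x42, 0x98, 0x36, 0x98]

RES = [0x42, 0x98, 0x36, 0x98]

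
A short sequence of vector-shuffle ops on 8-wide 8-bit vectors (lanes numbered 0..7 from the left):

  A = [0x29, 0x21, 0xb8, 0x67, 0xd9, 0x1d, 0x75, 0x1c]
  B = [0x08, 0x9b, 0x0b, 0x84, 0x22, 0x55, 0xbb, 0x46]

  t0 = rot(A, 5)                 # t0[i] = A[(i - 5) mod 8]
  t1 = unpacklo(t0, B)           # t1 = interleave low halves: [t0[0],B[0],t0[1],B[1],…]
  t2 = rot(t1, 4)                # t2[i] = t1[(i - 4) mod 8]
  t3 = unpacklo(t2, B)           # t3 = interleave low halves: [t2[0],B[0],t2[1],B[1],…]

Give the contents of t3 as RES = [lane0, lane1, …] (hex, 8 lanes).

t0 = [0x67, 0xd9, 0x1d, 0x75, 0x1c, 0x29, 0x21, 0xb8]
t1 = [0x67, 0x08, 0xd9, 0x9b, 0x1d, 0x0b, 0x75, 0x84]
t2 = [0x1d, 0x0b, 0x75, 0x84, 0x67, 0x08, 0xd9, 0x9b]
t3 = [0x1d, 0x08, 0x0b, 0x9b, 0x75, 0x0b, 0x84, 0x84]

RES = [ 0x1d  0x08  0x0b  0x9b  0x75  0x0b  0x84  0x84 ]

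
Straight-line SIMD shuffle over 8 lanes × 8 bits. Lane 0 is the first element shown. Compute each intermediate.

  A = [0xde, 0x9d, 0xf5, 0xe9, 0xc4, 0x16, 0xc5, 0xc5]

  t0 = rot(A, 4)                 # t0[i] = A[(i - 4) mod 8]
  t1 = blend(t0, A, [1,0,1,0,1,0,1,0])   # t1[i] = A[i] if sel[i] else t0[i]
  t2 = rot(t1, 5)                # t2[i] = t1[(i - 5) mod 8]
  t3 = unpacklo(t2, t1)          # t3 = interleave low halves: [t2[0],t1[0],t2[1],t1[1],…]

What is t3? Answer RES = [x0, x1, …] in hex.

RES = [0xc5, 0xde, 0xc4, 0x16, 0x9d, 0xf5, 0xc5, 0xc5]

t0 = [0xc4, 0x16, 0xc5, 0xc5, 0xde, 0x9d, 0xf5, 0xe9]
t1 = [0xde, 0x16, 0xf5, 0xc5, 0xc4, 0x9d, 0xc5, 0xe9]
t2 = [0xc5, 0xc4, 0x9d, 0xc5, 0xe9, 0xde, 0x16, 0xf5]
t3 = [0xc5, 0xde, 0xc4, 0x16, 0x9d, 0xf5, 0xc5, 0xc5]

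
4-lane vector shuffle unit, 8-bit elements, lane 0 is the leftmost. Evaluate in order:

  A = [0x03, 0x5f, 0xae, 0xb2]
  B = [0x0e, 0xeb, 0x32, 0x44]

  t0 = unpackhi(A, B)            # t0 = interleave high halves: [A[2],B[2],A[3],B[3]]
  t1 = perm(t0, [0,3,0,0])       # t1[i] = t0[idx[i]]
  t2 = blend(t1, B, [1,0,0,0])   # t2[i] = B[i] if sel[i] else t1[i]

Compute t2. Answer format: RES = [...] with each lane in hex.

t0 = [0xae, 0x32, 0xb2, 0x44]
t1 = [0xae, 0x44, 0xae, 0xae]
t2 = [0x0e, 0x44, 0xae, 0xae]

RES = [ 0x0e  0x44  0xae  0xae ]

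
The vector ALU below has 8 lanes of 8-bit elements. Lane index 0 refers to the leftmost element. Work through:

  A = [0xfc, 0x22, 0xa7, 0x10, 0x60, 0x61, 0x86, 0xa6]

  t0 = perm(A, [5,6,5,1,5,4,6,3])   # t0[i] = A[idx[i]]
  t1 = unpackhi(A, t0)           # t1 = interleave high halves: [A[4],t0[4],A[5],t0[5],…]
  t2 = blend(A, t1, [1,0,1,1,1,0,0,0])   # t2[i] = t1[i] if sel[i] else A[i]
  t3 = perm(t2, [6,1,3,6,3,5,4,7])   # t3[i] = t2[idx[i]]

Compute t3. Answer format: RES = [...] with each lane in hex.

RES = [0x86, 0x22, 0x60, 0x86, 0x60, 0x61, 0x86, 0xa6]

→ t0 |61|86|61|22|61|60|86|10|
→ t1 |60|61|61|60|86|86|a6|10|
→ t2 |60|22|61|60|86|61|86|a6|
→ t3 |86|22|60|86|60|61|86|a6|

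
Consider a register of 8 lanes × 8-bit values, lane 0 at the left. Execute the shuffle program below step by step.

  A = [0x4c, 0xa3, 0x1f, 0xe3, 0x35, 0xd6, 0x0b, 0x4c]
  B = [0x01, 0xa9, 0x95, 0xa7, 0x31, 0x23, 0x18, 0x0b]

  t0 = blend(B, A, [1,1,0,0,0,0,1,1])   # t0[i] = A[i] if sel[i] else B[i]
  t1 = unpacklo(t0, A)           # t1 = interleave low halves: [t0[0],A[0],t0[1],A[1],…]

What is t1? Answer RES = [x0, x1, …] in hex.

RES = [0x4c, 0x4c, 0xa3, 0xa3, 0x95, 0x1f, 0xa7, 0xe3]

  t0: 4c a3 95 a7 31 23 0b 4c
  t1: 4c 4c a3 a3 95 1f a7 e3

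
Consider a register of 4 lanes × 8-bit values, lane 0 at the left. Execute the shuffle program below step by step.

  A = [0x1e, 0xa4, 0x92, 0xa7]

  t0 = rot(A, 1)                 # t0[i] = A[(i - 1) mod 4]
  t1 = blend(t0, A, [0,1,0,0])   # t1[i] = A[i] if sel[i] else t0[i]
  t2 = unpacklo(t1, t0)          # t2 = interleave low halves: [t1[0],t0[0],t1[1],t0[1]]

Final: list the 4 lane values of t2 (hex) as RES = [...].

  t0: a7 1e a4 92
  t1: a7 a4 a4 92
  t2: a7 a7 a4 1e

RES = [0xa7, 0xa7, 0xa4, 0x1e]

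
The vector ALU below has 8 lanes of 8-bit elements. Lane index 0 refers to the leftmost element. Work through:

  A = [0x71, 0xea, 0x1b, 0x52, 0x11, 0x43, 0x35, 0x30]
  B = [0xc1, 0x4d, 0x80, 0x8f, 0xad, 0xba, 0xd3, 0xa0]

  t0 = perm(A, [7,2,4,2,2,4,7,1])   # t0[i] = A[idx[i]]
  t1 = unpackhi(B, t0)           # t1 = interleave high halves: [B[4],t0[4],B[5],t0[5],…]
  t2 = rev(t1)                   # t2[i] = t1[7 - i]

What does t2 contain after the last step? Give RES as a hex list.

RES = [ 0xea  0xa0  0x30  0xd3  0x11  0xba  0x1b  0xad ]

  t0: 30 1b 11 1b 1b 11 30 ea
  t1: ad 1b ba 11 d3 30 a0 ea
  t2: ea a0 30 d3 11 ba 1b ad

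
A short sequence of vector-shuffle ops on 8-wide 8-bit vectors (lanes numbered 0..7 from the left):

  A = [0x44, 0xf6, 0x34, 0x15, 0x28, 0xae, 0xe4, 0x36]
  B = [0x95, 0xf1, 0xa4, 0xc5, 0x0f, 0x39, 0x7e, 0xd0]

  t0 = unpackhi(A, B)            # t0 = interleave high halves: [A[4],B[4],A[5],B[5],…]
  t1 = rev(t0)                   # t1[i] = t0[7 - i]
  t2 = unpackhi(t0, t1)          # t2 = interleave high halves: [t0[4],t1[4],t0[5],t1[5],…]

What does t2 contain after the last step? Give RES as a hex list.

t0 = [0x28, 0x0f, 0xae, 0x39, 0xe4, 0x7e, 0x36, 0xd0]
t1 = [0xd0, 0x36, 0x7e, 0xe4, 0x39, 0xae, 0x0f, 0x28]
t2 = [0xe4, 0x39, 0x7e, 0xae, 0x36, 0x0f, 0xd0, 0x28]

RES = [ 0xe4  0x39  0x7e  0xae  0x36  0x0f  0xd0  0x28 ]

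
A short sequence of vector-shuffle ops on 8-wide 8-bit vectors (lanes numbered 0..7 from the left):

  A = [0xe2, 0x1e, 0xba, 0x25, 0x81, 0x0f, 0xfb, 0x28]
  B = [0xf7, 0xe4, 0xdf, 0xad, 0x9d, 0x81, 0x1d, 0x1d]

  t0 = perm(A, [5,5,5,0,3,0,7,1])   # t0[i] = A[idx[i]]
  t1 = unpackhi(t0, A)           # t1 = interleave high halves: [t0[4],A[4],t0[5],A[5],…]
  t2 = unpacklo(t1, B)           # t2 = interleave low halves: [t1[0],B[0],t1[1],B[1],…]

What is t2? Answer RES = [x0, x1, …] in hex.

RES = [ 0x25  0xf7  0x81  0xe4  0xe2  0xdf  0x0f  0xad ]

  t0: 0f 0f 0f e2 25 e2 28 1e
  t1: 25 81 e2 0f 28 fb 1e 28
  t2: 25 f7 81 e4 e2 df 0f ad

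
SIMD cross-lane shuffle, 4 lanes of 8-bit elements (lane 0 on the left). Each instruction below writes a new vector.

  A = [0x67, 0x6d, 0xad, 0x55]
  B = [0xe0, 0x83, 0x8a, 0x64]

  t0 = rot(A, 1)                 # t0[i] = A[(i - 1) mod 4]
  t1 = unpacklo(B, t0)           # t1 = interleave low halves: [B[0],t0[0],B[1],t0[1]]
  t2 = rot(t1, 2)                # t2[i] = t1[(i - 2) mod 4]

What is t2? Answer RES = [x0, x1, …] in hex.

RES = [0x83, 0x67, 0xe0, 0x55]

→ t0 |55|67|6d|ad|
→ t1 |e0|55|83|67|
→ t2 |83|67|e0|55|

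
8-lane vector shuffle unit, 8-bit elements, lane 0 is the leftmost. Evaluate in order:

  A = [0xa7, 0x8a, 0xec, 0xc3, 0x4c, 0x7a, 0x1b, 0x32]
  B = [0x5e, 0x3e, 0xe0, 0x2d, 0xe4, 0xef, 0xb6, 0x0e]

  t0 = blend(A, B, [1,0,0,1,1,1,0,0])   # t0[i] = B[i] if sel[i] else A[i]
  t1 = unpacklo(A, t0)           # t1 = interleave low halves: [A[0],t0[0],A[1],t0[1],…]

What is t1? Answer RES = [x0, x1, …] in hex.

→ t0 |5e|8a|ec|2d|e4|ef|1b|32|
→ t1 |a7|5e|8a|8a|ec|ec|c3|2d|

RES = [ 0xa7  0x5e  0x8a  0x8a  0xec  0xec  0xc3  0x2d ]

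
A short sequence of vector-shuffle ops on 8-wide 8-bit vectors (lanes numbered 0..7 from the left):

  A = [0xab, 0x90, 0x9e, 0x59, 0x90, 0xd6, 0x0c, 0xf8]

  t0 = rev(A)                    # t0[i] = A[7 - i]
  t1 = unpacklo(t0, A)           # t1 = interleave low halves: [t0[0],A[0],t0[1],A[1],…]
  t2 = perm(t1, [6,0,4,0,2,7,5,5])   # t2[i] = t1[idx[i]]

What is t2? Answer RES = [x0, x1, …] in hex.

  t0: f8 0c d6 90 59 9e 90 ab
  t1: f8 ab 0c 90 d6 9e 90 59
  t2: 90 f8 d6 f8 0c 59 9e 9e

RES = [ 0x90  0xf8  0xd6  0xf8  0x0c  0x59  0x9e  0x9e ]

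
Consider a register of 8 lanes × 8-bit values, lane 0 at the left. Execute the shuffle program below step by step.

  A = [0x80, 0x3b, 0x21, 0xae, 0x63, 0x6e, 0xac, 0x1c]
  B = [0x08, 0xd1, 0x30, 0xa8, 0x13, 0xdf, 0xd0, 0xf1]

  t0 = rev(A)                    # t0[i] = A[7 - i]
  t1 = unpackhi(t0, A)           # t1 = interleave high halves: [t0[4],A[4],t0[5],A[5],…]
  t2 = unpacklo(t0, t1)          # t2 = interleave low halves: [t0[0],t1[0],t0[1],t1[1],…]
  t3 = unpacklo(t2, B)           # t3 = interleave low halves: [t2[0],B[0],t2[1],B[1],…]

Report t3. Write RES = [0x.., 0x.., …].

  t0: 1c ac 6e 63 ae 21 3b 80
  t1: ae 63 21 6e 3b ac 80 1c
  t2: 1c ae ac 63 6e 21 63 6e
  t3: 1c 08 ae d1 ac 30 63 a8

RES = [0x1c, 0x08, 0xae, 0xd1, 0xac, 0x30, 0x63, 0xa8]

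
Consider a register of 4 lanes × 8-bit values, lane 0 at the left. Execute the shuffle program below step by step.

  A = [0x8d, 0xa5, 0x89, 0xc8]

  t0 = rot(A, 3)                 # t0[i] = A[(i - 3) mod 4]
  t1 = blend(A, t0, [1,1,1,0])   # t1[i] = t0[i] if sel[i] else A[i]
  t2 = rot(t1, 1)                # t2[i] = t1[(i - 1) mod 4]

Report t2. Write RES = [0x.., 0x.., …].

RES = [ 0xc8  0xa5  0x89  0xc8 ]

  t0: a5 89 c8 8d
  t1: a5 89 c8 c8
  t2: c8 a5 89 c8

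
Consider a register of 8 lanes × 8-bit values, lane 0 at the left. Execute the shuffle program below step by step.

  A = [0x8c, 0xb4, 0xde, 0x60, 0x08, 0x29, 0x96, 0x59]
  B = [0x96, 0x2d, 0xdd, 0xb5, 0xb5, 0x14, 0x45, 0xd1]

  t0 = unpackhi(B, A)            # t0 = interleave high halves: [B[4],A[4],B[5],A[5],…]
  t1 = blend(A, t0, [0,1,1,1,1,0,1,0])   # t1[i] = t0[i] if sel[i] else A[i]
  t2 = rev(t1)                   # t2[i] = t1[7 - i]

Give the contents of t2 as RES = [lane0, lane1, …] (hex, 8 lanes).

RES = [0x59, 0xd1, 0x29, 0x45, 0x29, 0x14, 0x08, 0x8c]

t0 = [0xb5, 0x08, 0x14, 0x29, 0x45, 0x96, 0xd1, 0x59]
t1 = [0x8c, 0x08, 0x14, 0x29, 0x45, 0x29, 0xd1, 0x59]
t2 = [0x59, 0xd1, 0x29, 0x45, 0x29, 0x14, 0x08, 0x8c]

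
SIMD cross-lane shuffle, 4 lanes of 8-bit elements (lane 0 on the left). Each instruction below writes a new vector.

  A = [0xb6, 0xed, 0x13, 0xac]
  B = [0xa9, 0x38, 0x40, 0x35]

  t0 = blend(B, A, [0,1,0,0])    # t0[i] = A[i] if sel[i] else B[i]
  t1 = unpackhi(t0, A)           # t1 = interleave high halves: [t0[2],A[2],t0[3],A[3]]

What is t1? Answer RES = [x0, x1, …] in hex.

RES = [ 0x40  0x13  0x35  0xac ]

t0 = [0xa9, 0xed, 0x40, 0x35]
t1 = [0x40, 0x13, 0x35, 0xac]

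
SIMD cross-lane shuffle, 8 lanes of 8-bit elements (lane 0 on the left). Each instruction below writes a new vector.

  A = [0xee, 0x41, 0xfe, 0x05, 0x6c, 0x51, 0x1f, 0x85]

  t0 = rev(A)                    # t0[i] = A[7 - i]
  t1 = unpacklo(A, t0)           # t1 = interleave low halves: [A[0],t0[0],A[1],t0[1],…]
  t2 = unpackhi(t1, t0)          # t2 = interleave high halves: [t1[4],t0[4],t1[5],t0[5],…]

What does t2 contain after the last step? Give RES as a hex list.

→ t0 |85|1f|51|6c|05|fe|41|ee|
→ t1 |ee|85|41|1f|fe|51|05|6c|
→ t2 |fe|05|51|fe|05|41|6c|ee|

RES = [0xfe, 0x05, 0x51, 0xfe, 0x05, 0x41, 0x6c, 0xee]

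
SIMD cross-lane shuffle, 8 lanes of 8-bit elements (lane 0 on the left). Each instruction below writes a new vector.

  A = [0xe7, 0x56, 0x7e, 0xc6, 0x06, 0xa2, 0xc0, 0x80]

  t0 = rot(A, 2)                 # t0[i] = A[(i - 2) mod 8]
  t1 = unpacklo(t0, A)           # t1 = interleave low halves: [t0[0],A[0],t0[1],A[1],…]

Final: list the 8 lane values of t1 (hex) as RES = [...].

→ t0 |c0|80|e7|56|7e|c6|06|a2|
→ t1 |c0|e7|80|56|e7|7e|56|c6|

RES = [ 0xc0  0xe7  0x80  0x56  0xe7  0x7e  0x56  0xc6 ]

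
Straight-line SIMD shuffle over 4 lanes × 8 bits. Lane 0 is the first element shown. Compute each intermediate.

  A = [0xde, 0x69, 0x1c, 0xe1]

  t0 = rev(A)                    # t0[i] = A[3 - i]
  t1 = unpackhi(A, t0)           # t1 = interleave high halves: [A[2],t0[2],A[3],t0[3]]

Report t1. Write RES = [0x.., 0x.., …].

RES = [ 0x1c  0x69  0xe1  0xde ]

→ t0 |e1|1c|69|de|
→ t1 |1c|69|e1|de|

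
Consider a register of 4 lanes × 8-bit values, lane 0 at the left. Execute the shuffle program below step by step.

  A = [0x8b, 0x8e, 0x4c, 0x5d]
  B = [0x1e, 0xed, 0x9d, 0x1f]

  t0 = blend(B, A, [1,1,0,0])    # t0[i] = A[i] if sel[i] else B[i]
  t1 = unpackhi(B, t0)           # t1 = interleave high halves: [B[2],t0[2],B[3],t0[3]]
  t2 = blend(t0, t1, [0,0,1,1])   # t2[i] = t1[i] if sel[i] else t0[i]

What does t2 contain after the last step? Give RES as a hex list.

  t0: 8b 8e 9d 1f
  t1: 9d 9d 1f 1f
  t2: 8b 8e 1f 1f

RES = [0x8b, 0x8e, 0x1f, 0x1f]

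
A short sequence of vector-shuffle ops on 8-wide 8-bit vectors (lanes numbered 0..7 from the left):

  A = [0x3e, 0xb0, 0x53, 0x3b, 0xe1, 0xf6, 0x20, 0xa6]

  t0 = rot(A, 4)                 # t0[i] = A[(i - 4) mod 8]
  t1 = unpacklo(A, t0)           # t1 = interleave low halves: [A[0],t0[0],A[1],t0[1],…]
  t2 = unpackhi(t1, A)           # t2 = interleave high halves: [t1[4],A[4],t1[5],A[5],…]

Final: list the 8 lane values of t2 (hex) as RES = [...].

RES = [ 0x53  0xe1  0x20  0xf6  0x3b  0x20  0xa6  0xa6 ]

t0 = [0xe1, 0xf6, 0x20, 0xa6, 0x3e, 0xb0, 0x53, 0x3b]
t1 = [0x3e, 0xe1, 0xb0, 0xf6, 0x53, 0x20, 0x3b, 0xa6]
t2 = [0x53, 0xe1, 0x20, 0xf6, 0x3b, 0x20, 0xa6, 0xa6]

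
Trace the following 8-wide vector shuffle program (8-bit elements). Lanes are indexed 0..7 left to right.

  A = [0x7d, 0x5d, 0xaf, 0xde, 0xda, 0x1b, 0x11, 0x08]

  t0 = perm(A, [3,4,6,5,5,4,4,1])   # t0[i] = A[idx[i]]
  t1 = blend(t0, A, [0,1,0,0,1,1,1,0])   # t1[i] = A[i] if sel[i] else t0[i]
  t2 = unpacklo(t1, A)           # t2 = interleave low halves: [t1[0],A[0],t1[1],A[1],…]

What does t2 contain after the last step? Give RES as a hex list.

RES = [ 0xde  0x7d  0x5d  0x5d  0x11  0xaf  0x1b  0xde ]

  t0: de da 11 1b 1b da da 5d
  t1: de 5d 11 1b da 1b 11 5d
  t2: de 7d 5d 5d 11 af 1b de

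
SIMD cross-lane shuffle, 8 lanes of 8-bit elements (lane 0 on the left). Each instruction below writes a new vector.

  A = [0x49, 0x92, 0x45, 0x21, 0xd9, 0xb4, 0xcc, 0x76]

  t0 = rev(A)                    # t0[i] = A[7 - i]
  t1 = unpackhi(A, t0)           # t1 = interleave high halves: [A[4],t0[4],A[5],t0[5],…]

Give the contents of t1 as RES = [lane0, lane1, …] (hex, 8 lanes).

→ t0 |76|cc|b4|d9|21|45|92|49|
→ t1 |d9|21|b4|45|cc|92|76|49|

RES = [0xd9, 0x21, 0xb4, 0x45, 0xcc, 0x92, 0x76, 0x49]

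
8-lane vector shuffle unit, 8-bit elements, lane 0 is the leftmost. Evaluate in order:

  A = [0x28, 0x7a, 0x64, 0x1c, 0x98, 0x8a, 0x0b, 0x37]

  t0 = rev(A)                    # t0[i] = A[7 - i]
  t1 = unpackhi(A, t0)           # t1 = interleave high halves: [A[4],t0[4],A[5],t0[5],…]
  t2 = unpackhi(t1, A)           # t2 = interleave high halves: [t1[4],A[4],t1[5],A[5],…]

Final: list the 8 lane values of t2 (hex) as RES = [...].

RES = [0x0b, 0x98, 0x7a, 0x8a, 0x37, 0x0b, 0x28, 0x37]

→ t0 |37|0b|8a|98|1c|64|7a|28|
→ t1 |98|1c|8a|64|0b|7a|37|28|
→ t2 |0b|98|7a|8a|37|0b|28|37|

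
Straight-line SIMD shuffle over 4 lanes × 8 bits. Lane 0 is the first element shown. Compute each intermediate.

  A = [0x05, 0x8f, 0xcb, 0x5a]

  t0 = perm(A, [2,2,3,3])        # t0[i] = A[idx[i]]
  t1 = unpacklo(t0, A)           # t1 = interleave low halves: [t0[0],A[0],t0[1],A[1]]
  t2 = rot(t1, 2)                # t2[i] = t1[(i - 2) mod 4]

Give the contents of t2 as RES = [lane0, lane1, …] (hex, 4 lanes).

→ t0 |cb|cb|5a|5a|
→ t1 |cb|05|cb|8f|
→ t2 |cb|8f|cb|05|

RES = [0xcb, 0x8f, 0xcb, 0x05]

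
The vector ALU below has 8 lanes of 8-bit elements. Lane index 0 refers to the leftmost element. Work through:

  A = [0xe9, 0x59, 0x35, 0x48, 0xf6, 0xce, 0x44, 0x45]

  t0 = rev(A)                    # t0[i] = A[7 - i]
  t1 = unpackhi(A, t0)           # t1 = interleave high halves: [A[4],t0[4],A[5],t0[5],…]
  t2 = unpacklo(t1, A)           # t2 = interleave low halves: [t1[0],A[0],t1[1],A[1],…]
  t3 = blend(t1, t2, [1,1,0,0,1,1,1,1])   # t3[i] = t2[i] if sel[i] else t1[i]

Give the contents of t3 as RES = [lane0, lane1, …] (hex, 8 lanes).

RES = [ 0xf6  0xe9  0xce  0x35  0xce  0x35  0x35  0x48 ]

t0 = [0x45, 0x44, 0xce, 0xf6, 0x48, 0x35, 0x59, 0xe9]
t1 = [0xf6, 0x48, 0xce, 0x35, 0x44, 0x59, 0x45, 0xe9]
t2 = [0xf6, 0xe9, 0x48, 0x59, 0xce, 0x35, 0x35, 0x48]
t3 = [0xf6, 0xe9, 0xce, 0x35, 0xce, 0x35, 0x35, 0x48]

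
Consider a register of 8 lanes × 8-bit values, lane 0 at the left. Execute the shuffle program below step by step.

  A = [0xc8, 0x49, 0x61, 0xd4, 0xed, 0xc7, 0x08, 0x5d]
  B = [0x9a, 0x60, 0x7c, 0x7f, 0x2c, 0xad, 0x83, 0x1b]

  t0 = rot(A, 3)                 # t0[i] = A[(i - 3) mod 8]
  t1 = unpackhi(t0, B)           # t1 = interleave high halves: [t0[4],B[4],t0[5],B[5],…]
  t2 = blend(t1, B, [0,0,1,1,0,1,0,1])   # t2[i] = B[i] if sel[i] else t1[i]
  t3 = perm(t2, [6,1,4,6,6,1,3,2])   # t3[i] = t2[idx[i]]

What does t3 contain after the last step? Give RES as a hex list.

→ t0 |c7|08|5d|c8|49|61|d4|ed|
→ t1 |49|2c|61|ad|d4|83|ed|1b|
→ t2 |49|2c|7c|7f|d4|ad|ed|1b|
→ t3 |ed|2c|d4|ed|ed|2c|7f|7c|

RES = [0xed, 0x2c, 0xd4, 0xed, 0xed, 0x2c, 0x7f, 0x7c]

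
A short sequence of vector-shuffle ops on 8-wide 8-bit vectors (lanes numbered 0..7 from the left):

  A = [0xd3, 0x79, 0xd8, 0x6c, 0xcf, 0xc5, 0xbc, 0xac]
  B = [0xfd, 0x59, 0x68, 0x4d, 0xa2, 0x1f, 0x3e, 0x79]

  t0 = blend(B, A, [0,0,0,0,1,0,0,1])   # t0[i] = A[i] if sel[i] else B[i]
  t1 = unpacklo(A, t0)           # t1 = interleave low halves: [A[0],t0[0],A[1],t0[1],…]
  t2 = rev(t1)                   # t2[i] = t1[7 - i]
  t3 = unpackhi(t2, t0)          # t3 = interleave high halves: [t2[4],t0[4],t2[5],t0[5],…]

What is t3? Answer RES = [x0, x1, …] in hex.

→ t0 |fd|59|68|4d|cf|1f|3e|ac|
→ t1 |d3|fd|79|59|d8|68|6c|4d|
→ t2 |4d|6c|68|d8|59|79|fd|d3|
→ t3 |59|cf|79|1f|fd|3e|d3|ac|

RES = [ 0x59  0xcf  0x79  0x1f  0xfd  0x3e  0xd3  0xac ]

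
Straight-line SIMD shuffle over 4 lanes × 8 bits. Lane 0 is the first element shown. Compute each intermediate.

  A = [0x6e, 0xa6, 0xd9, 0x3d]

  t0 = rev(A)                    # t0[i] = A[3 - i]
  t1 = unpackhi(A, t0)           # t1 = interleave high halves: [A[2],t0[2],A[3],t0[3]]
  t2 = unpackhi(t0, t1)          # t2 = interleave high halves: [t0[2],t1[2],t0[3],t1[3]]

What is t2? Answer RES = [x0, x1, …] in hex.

RES = [ 0xa6  0x3d  0x6e  0x6e ]

→ t0 |3d|d9|a6|6e|
→ t1 |d9|a6|3d|6e|
→ t2 |a6|3d|6e|6e|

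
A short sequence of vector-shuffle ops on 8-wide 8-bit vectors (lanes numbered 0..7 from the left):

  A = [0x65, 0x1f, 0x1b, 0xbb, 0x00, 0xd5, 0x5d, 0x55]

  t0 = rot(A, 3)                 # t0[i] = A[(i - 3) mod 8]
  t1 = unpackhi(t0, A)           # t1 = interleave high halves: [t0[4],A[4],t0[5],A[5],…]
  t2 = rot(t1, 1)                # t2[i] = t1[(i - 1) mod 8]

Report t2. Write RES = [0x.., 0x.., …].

t0 = [0xd5, 0x5d, 0x55, 0x65, 0x1f, 0x1b, 0xbb, 0x00]
t1 = [0x1f, 0x00, 0x1b, 0xd5, 0xbb, 0x5d, 0x00, 0x55]
t2 = [0x55, 0x1f, 0x00, 0x1b, 0xd5, 0xbb, 0x5d, 0x00]

RES = [0x55, 0x1f, 0x00, 0x1b, 0xd5, 0xbb, 0x5d, 0x00]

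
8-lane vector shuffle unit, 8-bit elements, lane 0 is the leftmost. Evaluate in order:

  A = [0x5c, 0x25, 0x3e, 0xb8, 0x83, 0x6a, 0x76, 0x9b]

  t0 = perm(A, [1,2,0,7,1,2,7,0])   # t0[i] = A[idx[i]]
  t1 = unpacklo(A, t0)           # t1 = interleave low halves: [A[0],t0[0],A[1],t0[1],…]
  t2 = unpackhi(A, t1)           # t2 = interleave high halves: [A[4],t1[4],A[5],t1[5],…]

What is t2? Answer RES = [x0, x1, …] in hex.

→ t0 |25|3e|5c|9b|25|3e|9b|5c|
→ t1 |5c|25|25|3e|3e|5c|b8|9b|
→ t2 |83|3e|6a|5c|76|b8|9b|9b|

RES = [0x83, 0x3e, 0x6a, 0x5c, 0x76, 0xb8, 0x9b, 0x9b]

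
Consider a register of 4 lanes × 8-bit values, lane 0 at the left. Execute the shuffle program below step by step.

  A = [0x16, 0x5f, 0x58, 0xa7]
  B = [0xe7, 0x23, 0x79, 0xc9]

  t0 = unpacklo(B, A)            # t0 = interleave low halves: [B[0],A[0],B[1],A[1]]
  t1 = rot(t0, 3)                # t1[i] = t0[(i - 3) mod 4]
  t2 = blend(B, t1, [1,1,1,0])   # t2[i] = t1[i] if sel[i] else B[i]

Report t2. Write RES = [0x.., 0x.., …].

  t0: e7 16 23 5f
  t1: 16 23 5f e7
  t2: 16 23 5f c9

RES = [ 0x16  0x23  0x5f  0xc9 ]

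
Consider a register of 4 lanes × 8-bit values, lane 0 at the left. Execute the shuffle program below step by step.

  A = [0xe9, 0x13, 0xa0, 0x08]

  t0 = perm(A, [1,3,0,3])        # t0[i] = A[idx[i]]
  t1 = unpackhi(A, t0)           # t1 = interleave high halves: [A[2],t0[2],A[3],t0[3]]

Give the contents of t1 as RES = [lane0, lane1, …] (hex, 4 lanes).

→ t0 |13|08|e9|08|
→ t1 |a0|e9|08|08|

RES = [0xa0, 0xe9, 0x08, 0x08]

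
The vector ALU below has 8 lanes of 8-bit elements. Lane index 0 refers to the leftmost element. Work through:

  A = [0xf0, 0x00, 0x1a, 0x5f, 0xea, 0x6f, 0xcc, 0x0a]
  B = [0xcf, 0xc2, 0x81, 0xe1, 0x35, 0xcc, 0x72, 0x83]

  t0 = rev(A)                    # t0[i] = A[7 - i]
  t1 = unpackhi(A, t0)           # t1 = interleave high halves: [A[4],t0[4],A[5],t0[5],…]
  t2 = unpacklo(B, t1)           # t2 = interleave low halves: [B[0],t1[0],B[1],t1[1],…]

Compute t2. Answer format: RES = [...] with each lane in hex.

  t0: 0a cc 6f ea 5f 1a 00 f0
  t1: ea 5f 6f 1a cc 00 0a f0
  t2: cf ea c2 5f 81 6f e1 1a

RES = [ 0xcf  0xea  0xc2  0x5f  0x81  0x6f  0xe1  0x1a ]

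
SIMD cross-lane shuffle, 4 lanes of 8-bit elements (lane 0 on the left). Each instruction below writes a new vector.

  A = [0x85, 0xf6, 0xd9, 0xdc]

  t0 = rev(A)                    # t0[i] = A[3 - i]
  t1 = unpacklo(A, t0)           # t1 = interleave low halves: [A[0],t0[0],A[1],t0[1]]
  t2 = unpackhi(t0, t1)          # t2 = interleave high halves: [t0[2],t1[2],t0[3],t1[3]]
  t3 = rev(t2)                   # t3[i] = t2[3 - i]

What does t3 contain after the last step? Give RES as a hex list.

  t0: dc d9 f6 85
  t1: 85 dc f6 d9
  t2: f6 f6 85 d9
  t3: d9 85 f6 f6

RES = [ 0xd9  0x85  0xf6  0xf6 ]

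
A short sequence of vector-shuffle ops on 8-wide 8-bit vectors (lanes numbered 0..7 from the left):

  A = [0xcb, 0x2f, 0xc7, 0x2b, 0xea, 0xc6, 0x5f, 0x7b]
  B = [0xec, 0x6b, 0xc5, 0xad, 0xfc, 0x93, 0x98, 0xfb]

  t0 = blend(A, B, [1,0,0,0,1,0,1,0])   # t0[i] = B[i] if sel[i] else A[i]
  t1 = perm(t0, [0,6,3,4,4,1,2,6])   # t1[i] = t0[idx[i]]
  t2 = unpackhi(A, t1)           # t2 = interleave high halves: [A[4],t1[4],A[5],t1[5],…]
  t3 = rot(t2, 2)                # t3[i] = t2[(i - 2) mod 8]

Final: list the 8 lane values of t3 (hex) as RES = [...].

RES = [0x7b, 0x98, 0xea, 0xfc, 0xc6, 0x2f, 0x5f, 0xc7]

  t0: ec 2f c7 2b fc c6 98 7b
  t1: ec 98 2b fc fc 2f c7 98
  t2: ea fc c6 2f 5f c7 7b 98
  t3: 7b 98 ea fc c6 2f 5f c7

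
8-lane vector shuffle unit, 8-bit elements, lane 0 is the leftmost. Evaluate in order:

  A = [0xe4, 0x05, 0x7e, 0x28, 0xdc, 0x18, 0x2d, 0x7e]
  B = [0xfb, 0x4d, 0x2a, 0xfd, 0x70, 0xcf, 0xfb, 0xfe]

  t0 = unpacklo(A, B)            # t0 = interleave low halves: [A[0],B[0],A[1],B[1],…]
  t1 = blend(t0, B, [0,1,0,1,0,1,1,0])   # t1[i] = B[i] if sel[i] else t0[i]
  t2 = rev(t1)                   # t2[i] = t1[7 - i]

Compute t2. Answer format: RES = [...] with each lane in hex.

RES = [0xfd, 0xfb, 0xcf, 0x7e, 0xfd, 0x05, 0x4d, 0xe4]

t0 = [0xe4, 0xfb, 0x05, 0x4d, 0x7e, 0x2a, 0x28, 0xfd]
t1 = [0xe4, 0x4d, 0x05, 0xfd, 0x7e, 0xcf, 0xfb, 0xfd]
t2 = [0xfd, 0xfb, 0xcf, 0x7e, 0xfd, 0x05, 0x4d, 0xe4]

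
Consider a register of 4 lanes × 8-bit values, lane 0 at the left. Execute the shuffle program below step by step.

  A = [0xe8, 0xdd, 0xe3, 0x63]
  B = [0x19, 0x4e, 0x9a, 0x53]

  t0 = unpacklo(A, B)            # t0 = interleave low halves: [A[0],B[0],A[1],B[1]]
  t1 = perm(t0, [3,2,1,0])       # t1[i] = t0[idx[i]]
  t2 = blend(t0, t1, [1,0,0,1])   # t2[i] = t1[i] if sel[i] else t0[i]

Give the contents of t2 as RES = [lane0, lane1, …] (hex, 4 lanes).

t0 = [0xe8, 0x19, 0xdd, 0x4e]
t1 = [0x4e, 0xdd, 0x19, 0xe8]
t2 = [0x4e, 0x19, 0xdd, 0xe8]

RES = [0x4e, 0x19, 0xdd, 0xe8]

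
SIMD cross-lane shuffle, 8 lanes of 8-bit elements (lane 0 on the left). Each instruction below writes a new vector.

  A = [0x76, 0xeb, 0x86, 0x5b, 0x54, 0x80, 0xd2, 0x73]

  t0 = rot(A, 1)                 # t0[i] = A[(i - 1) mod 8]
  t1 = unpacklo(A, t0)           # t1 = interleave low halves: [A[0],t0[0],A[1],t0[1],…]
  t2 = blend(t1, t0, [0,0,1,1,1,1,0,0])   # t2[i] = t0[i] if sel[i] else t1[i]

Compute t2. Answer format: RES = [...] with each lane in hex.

t0 = [0x73, 0x76, 0xeb, 0x86, 0x5b, 0x54, 0x80, 0xd2]
t1 = [0x76, 0x73, 0xeb, 0x76, 0x86, 0xeb, 0x5b, 0x86]
t2 = [0x76, 0x73, 0xeb, 0x86, 0x5b, 0x54, 0x5b, 0x86]

RES = [0x76, 0x73, 0xeb, 0x86, 0x5b, 0x54, 0x5b, 0x86]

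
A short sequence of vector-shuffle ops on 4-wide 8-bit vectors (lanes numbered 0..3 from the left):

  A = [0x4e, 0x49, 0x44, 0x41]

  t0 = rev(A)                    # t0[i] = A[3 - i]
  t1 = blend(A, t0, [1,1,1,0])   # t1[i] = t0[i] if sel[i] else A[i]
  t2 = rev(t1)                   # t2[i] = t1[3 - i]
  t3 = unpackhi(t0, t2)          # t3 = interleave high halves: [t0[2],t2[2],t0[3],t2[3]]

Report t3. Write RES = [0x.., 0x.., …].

RES = [ 0x49  0x44  0x4e  0x41 ]

t0 = [0x41, 0x44, 0x49, 0x4e]
t1 = [0x41, 0x44, 0x49, 0x41]
t2 = [0x41, 0x49, 0x44, 0x41]
t3 = [0x49, 0x44, 0x4e, 0x41]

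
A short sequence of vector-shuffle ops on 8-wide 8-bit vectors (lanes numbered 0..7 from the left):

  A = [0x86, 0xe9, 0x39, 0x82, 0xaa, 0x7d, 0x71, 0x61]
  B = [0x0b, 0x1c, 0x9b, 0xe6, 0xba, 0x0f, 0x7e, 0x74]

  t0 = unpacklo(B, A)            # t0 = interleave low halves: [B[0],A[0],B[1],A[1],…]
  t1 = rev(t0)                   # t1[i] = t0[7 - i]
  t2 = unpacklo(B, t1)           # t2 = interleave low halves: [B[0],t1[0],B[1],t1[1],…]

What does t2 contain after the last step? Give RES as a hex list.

RES = [ 0x0b  0x82  0x1c  0xe6  0x9b  0x39  0xe6  0x9b ]

→ t0 |0b|86|1c|e9|9b|39|e6|82|
→ t1 |82|e6|39|9b|e9|1c|86|0b|
→ t2 |0b|82|1c|e6|9b|39|e6|9b|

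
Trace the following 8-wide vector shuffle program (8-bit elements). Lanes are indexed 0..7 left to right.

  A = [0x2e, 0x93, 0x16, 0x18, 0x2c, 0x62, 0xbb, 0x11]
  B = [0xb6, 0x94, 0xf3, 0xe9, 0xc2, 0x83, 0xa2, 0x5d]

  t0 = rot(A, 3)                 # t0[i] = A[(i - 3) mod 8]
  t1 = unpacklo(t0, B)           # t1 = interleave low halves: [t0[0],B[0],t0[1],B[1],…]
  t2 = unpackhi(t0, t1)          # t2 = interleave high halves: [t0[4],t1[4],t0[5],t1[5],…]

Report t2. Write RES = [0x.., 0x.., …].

  t0: 62 bb 11 2e 93 16 18 2c
  t1: 62 b6 bb 94 11 f3 2e e9
  t2: 93 11 16 f3 18 2e 2c e9

RES = [ 0x93  0x11  0x16  0xf3  0x18  0x2e  0x2c  0xe9 ]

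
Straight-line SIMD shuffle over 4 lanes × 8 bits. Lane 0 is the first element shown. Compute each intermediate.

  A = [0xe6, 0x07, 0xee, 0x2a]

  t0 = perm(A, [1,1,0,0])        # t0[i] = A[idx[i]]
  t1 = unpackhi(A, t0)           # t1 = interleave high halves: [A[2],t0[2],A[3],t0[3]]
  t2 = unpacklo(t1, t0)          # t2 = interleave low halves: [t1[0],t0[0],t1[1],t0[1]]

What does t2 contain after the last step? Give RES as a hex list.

RES = [ 0xee  0x07  0xe6  0x07 ]

t0 = [0x07, 0x07, 0xe6, 0xe6]
t1 = [0xee, 0xe6, 0x2a, 0xe6]
t2 = [0xee, 0x07, 0xe6, 0x07]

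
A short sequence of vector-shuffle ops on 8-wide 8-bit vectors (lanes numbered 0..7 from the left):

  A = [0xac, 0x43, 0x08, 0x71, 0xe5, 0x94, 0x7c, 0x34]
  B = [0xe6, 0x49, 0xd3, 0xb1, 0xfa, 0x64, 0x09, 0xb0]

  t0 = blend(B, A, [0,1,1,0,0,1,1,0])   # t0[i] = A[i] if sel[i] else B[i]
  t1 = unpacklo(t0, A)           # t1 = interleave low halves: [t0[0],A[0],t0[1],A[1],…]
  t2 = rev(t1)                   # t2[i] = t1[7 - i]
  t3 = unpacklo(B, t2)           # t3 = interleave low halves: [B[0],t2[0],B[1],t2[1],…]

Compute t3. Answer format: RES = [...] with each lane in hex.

RES = [0xe6, 0x71, 0x49, 0xb1, 0xd3, 0x08, 0xb1, 0x08]

→ t0 |e6|43|08|b1|fa|94|7c|b0|
→ t1 |e6|ac|43|43|08|08|b1|71|
→ t2 |71|b1|08|08|43|43|ac|e6|
→ t3 |e6|71|49|b1|d3|08|b1|08|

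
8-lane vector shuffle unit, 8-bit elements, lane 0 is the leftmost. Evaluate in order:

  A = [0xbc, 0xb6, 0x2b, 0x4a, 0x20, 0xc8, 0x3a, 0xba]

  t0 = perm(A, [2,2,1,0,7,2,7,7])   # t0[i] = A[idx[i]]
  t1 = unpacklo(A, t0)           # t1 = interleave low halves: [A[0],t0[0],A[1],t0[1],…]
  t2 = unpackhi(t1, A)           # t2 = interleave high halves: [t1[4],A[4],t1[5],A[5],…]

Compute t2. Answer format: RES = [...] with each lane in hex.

RES = [ 0x2b  0x20  0xb6  0xc8  0x4a  0x3a  0xbc  0xba ]

→ t0 |2b|2b|b6|bc|ba|2b|ba|ba|
→ t1 |bc|2b|b6|2b|2b|b6|4a|bc|
→ t2 |2b|20|b6|c8|4a|3a|bc|ba|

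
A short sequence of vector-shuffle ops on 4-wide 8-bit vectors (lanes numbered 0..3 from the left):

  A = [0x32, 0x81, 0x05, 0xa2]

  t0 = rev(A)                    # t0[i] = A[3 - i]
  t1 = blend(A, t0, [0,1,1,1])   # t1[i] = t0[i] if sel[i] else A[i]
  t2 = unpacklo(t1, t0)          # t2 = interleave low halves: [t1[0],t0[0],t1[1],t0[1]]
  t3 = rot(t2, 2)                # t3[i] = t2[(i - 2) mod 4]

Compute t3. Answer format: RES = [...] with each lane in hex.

RES = [ 0x05  0x05  0x32  0xa2 ]

→ t0 |a2|05|81|32|
→ t1 |32|05|81|32|
→ t2 |32|a2|05|05|
→ t3 |05|05|32|a2|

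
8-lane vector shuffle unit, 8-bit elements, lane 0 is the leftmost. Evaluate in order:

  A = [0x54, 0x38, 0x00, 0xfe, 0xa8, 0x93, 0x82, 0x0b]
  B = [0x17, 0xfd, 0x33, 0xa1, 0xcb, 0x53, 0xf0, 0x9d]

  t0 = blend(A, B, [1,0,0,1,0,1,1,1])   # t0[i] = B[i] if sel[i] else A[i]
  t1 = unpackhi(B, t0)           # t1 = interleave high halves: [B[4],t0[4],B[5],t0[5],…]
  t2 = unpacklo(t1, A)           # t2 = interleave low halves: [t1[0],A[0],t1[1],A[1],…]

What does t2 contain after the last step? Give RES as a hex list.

RES = [ 0xcb  0x54  0xa8  0x38  0x53  0x00  0x53  0xfe ]

t0 = [0x17, 0x38, 0x00, 0xa1, 0xa8, 0x53, 0xf0, 0x9d]
t1 = [0xcb, 0xa8, 0x53, 0x53, 0xf0, 0xf0, 0x9d, 0x9d]
t2 = [0xcb, 0x54, 0xa8, 0x38, 0x53, 0x00, 0x53, 0xfe]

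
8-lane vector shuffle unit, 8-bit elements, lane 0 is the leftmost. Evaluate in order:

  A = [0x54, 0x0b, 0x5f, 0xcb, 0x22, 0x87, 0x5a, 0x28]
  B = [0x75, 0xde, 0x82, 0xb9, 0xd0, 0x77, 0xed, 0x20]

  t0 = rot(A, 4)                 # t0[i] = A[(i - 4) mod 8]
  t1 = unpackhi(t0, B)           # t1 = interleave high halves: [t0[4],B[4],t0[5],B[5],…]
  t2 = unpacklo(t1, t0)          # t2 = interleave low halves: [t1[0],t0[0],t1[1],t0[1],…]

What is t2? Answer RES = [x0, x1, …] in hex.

t0 = [0x22, 0x87, 0x5a, 0x28, 0x54, 0x0b, 0x5f, 0xcb]
t1 = [0x54, 0xd0, 0x0b, 0x77, 0x5f, 0xed, 0xcb, 0x20]
t2 = [0x54, 0x22, 0xd0, 0x87, 0x0b, 0x5a, 0x77, 0x28]

RES = [0x54, 0x22, 0xd0, 0x87, 0x0b, 0x5a, 0x77, 0x28]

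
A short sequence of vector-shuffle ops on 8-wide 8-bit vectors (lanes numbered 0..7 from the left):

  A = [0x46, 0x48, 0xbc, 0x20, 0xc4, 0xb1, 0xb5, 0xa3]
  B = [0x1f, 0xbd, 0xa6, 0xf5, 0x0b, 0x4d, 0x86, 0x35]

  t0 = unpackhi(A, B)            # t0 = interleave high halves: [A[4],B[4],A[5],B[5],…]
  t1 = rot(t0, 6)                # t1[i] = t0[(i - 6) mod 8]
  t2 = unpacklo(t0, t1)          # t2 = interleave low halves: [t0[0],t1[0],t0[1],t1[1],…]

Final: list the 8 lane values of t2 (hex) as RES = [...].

RES = [0xc4, 0xb1, 0x0b, 0x4d, 0xb1, 0xb5, 0x4d, 0x86]

→ t0 |c4|0b|b1|4d|b5|86|a3|35|
→ t1 |b1|4d|b5|86|a3|35|c4|0b|
→ t2 |c4|b1|0b|4d|b1|b5|4d|86|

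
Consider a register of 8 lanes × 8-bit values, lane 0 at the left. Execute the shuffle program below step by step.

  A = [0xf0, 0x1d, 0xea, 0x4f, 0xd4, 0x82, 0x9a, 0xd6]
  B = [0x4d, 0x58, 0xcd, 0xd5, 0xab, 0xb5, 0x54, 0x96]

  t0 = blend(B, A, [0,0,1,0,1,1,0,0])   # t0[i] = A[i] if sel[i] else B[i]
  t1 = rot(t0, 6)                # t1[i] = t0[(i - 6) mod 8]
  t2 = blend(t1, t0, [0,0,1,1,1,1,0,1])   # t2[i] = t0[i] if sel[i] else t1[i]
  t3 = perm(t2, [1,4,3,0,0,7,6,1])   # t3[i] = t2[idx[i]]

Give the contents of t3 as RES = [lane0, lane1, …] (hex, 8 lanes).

RES = [ 0xd5  0xd4  0xd5  0xea  0xea  0x96  0x4d  0xd5 ]

→ t0 |4d|58|ea|d5|d4|82|54|96|
→ t1 |ea|d5|d4|82|54|96|4d|58|
→ t2 |ea|d5|ea|d5|d4|82|4d|96|
→ t3 |d5|d4|d5|ea|ea|96|4d|d5|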